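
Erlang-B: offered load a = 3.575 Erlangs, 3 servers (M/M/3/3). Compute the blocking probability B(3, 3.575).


B(c,a) = (a^c/c!) / Σ_{k=0}^{c} a^k/k!
a^3/3! = 7.615122
Σ terms (k=0..3): 1.00000 + 3.57500 + 6.39031 + 7.61512 = 18.580435
B = 7.615122/18.580435 = 0.409846

Final: 0.409846


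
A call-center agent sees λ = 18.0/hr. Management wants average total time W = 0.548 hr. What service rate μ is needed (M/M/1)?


W = 1/(μ−λ) ⇒ μ − λ = 1/W = 1/0.548 = 1.8248
μ = λ + 1/W = 18.0 + 1.8248 = 19.8248 per hr

Final: 19.8248 /hr


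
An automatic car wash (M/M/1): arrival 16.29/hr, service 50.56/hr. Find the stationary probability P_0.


ρ = 16.29/50.56 = 0.3222
P_n = (1−ρ)·ρ^n = (1 − 0.3222)·0.3222^0 = 0.6778·1.000000 = 0.677809

Final: 0.677809


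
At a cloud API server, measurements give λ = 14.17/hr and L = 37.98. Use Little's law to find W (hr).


W = L/λ = 37.98/14.17 = 2.6803 hr

Final: 2.6803 hr


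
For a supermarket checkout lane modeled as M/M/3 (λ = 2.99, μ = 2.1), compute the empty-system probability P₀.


a = λ/μ = 2.99/2.1 = 1.4238; ρ = a/c = 0.4746
Σ_{k=0}^{2} a^k/k! (terms k=0..2) = 1.00000 + 1.42381 + 1.01362 = 3.43743
Tail: a^3/(3!(1−ρ)) = 2.88639/(6·0.5254) = 0.91562
P₀ = 1/(3.43743 + 0.91562) = 1/4.35305 = 0.229724

Final: 0.229724


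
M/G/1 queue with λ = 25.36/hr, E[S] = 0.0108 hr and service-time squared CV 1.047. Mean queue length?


ρ = λ·E[S] = 25.36·0.0108 = 0.2739
Lq = ρ²(1+C_s²)/(2(1−ρ)) = 0.07501·(1+1.047)/(2·0.7261)
= 0.07501·2.0470/1.4522 = 0.10574

Final: 0.10574


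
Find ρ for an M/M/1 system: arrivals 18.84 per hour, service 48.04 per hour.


ρ = λ/μ = 18.84/48.04 = 0.3922

Final: 0.3922


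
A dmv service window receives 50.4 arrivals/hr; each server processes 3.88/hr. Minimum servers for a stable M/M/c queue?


Stability requires cμ > λ ⇔ c > λ/μ.
λ/μ = 50.4/3.88 = 12.9897
Minimum integer c = ⌊12.9897⌋ + 1 = 13
Check: 13·3.88 = 50.44 > 50.4, while 12·3.88 = 46.56 ≤ 50.4

Final: 13 servers


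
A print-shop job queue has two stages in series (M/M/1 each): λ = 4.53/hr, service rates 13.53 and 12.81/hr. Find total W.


Each node sees arrival rate λ = 4.53/hr (tandem ⇒ throughput preserved).
W₁ = 1/(μ₁−λ) = 1/(13.53−4.53) = 0.11111 hr
W₂ = 1/(μ₂−λ) = 1/(12.81−4.53) = 0.12077 hr
W_total = W₁ + W₂ = 0.11111 + 0.12077 = 0.23188 hr

Final: 0.23188 hr


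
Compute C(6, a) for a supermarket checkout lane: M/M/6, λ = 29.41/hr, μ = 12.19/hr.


a = λ/μ = 2.4126; ρ = a/6 = 0.4021
P₀ = 0.089169 (from M/M/c formula)
C(c,a) = [a^c/(c!(1−ρ))]·P₀ = [197.21862/(720·0.5979)]·0.089169
= 0.45813·0.089169 = 0.040851

Final: 0.040851


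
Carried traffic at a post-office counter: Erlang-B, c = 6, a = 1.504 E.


B(6,1.504) = 0.003576 (Erlang-B)
Carried load = a(1 − B) = 1.504·(1 − 0.003576) = 1.504·0.996424 = 1.4986 E

Final: 1.4986 Erlangs


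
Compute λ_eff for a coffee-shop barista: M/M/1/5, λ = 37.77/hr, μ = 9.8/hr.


ρ = 3.8541; P_K = (1−ρ)ρ^5/(1−ρ^6) = 0.740761
λ_eff = λ(1 − P_K) = 37.77·(1 − 0.740761) = 37.77·0.259239 = 9.7915 /hr

Final: 9.7915 /hr


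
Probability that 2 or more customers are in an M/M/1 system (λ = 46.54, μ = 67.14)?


ρ = 46.54/67.14 = 0.6932
P(N ≥ n) = ρ^n = 0.6932^2 = 0.480496

Final: 0.480496


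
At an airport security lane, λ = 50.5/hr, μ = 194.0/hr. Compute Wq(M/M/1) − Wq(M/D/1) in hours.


ρ = 50.5/194.0 = 0.2603
Wq(M/M/1) = ρ/(μ−λ) = 0.2603/143.50 = 0.001814 hr
Wq(M/D/1) = ρ/(2(μ−λ)) = 0.0009070 hr
Savings = 0.001814 − 0.0009070 = 0.0009070 hr

Final: 0.0009070 hr


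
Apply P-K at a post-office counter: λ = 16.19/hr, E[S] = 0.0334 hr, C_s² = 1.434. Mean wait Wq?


ρ = λ·E[S] = 16.19·0.0334 = 0.5407
E[S²] = E[S]²(1+C_s²) = 0.0334²·(1+1.434) = 0.002715
Wq = λ·E[S²]/(2(1−ρ)) = 16.19·0.002715/(2·0.4593) = 0.04786 hr

Final: 0.04786 hr


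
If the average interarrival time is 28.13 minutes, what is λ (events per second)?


λ = 1/(interarrival time) in consistent units.
1 second = 0.0166667 min, so λ = 0.0166667/28.13 = 0.0005925 per second

Final: 0.0005925 /sec


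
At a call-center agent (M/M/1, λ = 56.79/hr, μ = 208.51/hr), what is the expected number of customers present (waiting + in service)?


ρ = λ/μ = 56.79/208.51 = 0.2724
L = ρ/(1−ρ) = 0.2724/(1 − 0.2724) = 0.2724/0.7276 = 0.3743

Final: 0.3743


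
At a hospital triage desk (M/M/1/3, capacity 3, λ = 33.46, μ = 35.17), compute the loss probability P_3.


ρ = λ/μ = 33.46/35.17 = 0.9514
P_K = (1−ρ)ρ^K/(1−ρ^(K+1)) = (0.04862·0.861114)/(1 − 0.819246)
= 0.041868/0.180754 = 0.231631

Final: 0.231631


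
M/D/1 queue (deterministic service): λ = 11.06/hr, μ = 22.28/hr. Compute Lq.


ρ = 11.06/22.28 = 0.4964
M/D/1: Lq = ρ²/(2(1−ρ)) = 0.2464/(2·0.5036) = 0.24467

Final: 0.24467


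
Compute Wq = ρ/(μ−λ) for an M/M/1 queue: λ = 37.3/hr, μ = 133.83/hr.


ρ = 37.3/133.83 = 0.2787
Wq = ρ/(μ−λ) = 0.2787/(133.83 − 37.3) = 0.2787/96.53 = 0.002887 hr

Final: 0.002887 hr


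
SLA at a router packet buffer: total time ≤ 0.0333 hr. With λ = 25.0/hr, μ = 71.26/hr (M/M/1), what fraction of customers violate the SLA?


W ~ Exponential(μ−λ) for M/M/1.
μ − λ = 71.26 − 25.0 = 46.2600
P(W > t) = e^{−(μ−λ)t} = e^{−1.5405} = 0.214283

Final: 0.214283


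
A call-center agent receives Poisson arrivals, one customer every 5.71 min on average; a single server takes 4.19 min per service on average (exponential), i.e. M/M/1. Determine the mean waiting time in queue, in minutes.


λ = 60/5.71 = 10.5079 /hr
μ = 60/4.19 = 14.3198 /hr
ρ = λ/μ = 10.5079/14.3198 = 0.7338
Wq = ρ/(μ−λ) = 0.7338/(14.3198−10.5079) = 0.19250 hr
In minutes: 0.19250·60 = 11.550 min

Final: 11.550 min


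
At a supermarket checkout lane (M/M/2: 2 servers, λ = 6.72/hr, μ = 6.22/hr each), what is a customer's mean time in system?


a = 1.0804; ρ = 0.5402; P₀ = 0.298539
Lq = P₀·a^c·ρ/(c!(1−ρ)²) = 0.44517
Wq = Lq/λ = 0.44517/6.72 = 0.06625 hr
W = Wq + 1/μ = 0.06625 + 0.16077 = 0.22702 hr

Final: 0.22702 hr


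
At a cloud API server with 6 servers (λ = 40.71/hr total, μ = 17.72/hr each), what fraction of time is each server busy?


ρ = λ/(cμ) = 40.71/(6·17.72) = 40.71/106.32 = 0.3829

Final: 0.3829


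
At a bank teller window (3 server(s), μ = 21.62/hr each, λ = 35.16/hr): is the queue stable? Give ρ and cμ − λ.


Total capacity cμ = 3·21.62 = 64.86/hr
ρ = λ/(cμ) = 35.16/64.86 = 0.5421
Stable ⇔ ρ < 1: YES
Spare capacity = cμ − λ = 64.86 − 35.16 = 29.70/hr

Final: ρ = 0.5421; stable; margin = 29.70/hr


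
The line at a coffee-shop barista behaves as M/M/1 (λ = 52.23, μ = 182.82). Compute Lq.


ρ = 52.23/182.82 = 0.2857
Lq = ρ²/(1−ρ) = 0.08162/0.7143 = 0.1143

Final: 0.1143


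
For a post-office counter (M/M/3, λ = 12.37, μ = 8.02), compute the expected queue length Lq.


a = λ/μ = 1.5424; ρ = a/3 = 0.5141
P₀ = 0.200378
Lq = P₀·a^c·ρ / (c!·(1−ρ)²) = 0.200378·3.66932·0.5141/(6·0.23607)
= 0.26688

Final: 0.26688


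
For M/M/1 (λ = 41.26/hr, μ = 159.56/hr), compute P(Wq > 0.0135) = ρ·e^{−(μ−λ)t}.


ρ = 41.26/159.56 = 0.2586
P(Wq > t) = ρ·e^{−(μ−λ)t} = 0.2586·e^{−1.5971}
= 0.2586·0.202493 = 0.052362

Final: 0.052362


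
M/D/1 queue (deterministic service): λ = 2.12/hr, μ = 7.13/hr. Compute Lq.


ρ = 2.12/7.13 = 0.2973
M/D/1: Lq = ρ²/(2(1−ρ)) = 0.08841/(2·0.7027) = 0.06291

Final: 0.06291


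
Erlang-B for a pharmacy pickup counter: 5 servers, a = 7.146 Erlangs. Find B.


B(c,a) = (a^c/c!) / Σ_{k=0}^{c} a^k/k!
a^5/5! = 155.286540
Σ terms (k=0..5): 1.00000 + 7.14600 + 25.53266 + 60.81879 + 108.65277 + 155.28654 = 358.436760
B = 155.286540/358.436760 = 0.433233

Final: 0.433233


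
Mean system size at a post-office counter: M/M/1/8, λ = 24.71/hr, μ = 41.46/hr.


ρ = 24.71/41.46 = 0.5960
L = ρ[1 − (K+1)ρ^K + Kρ^(K+1)] / [(1−ρ)(1−ρ^(K+1))]
Numerator: 0.5960·(1 − 9·0.015920 + 8·0.009488) = 0.555841
Denominator: (0.4040)·(0.990512) = 0.400171
L = 0.555841/0.400171 = 1.3890

Final: 1.3890


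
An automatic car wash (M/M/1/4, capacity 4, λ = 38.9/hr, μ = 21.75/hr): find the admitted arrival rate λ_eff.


ρ = 1.7885; P_K = (1−ρ)ρ^4/(1−ρ^5) = 0.466358
λ_eff = λ(1 − P_K) = 38.9·(1 − 0.466358) = 38.9·0.533642 = 20.7587 /hr

Final: 20.7587 /hr


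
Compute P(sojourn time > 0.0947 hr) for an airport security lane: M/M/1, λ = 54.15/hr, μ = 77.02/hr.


W ~ Exponential(μ−λ) for M/M/1.
μ − λ = 77.02 − 54.15 = 22.8700
P(W > t) = e^{−(μ−λ)t} = e^{−2.1658} = 0.114659

Final: 0.114659


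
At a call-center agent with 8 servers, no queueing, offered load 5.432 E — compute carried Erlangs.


B(8,5.432) = 0.091371 (Erlang-B)
Carried load = a(1 − B) = 5.432·(1 − 0.091371) = 5.432·0.908629 = 4.9357 E

Final: 4.9357 Erlangs


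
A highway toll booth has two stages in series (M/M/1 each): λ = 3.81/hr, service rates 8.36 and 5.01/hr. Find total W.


Each node sees arrival rate λ = 3.81/hr (tandem ⇒ throughput preserved).
W₁ = 1/(μ₁−λ) = 1/(8.36−3.81) = 0.21978 hr
W₂ = 1/(μ₂−λ) = 1/(5.01−3.81) = 0.83333 hr
W_total = W₁ + W₂ = 0.21978 + 0.83333 = 1.05311 hr

Final: 1.05311 hr


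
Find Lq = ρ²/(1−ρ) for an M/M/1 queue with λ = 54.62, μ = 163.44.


ρ = 54.62/163.44 = 0.3342
Lq = ρ²/(1−ρ) = 0.1117/0.6658 = 0.1677

Final: 0.1677


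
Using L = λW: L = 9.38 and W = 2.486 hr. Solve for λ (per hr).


λ = L/W = 9.38/2.486 = 3.7731 /hr

Final: 3.7731 /hr


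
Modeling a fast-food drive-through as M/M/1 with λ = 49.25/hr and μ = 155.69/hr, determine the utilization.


ρ = λ/μ = 49.25/155.69 = 0.3163

Final: 0.3163


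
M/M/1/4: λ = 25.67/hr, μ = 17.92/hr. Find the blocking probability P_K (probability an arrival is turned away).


ρ = λ/μ = 25.67/17.92 = 1.4325
P_K = (1−ρ)ρ^K/(1−ρ^(K+1)) = (-0.4325·4.210672)/(1 − 6.031694)
= -1.821022/-5.031694 = 0.361910

Final: 0.361910


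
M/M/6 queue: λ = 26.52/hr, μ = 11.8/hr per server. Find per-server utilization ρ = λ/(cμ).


ρ = λ/(cμ) = 26.52/(6·11.8) = 26.52/70.80 = 0.3746

Final: 0.3746


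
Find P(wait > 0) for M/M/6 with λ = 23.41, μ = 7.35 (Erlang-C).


a = λ/μ = 3.1850; ρ = a/6 = 0.5308
P₀ = 0.040401 (from M/M/c formula)
C(c,a) = [a^c/(c!(1−ρ))]·P₀ = [1043.96142/(720·0.4692)]·0.040401
= 3.09051·0.040401 = 0.124858

Final: 0.124858


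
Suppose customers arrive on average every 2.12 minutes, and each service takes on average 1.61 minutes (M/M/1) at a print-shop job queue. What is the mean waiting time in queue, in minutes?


λ = 60/2.12 = 28.3019 /hr
μ = 60/1.61 = 37.2671 /hr
ρ = λ/μ = 28.3019/37.2671 = 0.7594
Wq = ρ/(μ−λ) = 0.7594/(37.2671−28.3019) = 0.08471 hr
In minutes: 0.08471·60 = 5.083 min

Final: 5.083 min


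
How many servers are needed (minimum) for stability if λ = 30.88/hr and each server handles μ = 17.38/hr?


Stability requires cμ > λ ⇔ c > λ/μ.
λ/μ = 30.88/17.38 = 1.7768
Minimum integer c = ⌊1.7768⌋ + 1 = 2
Check: 2·17.38 = 34.76 > 30.88, while 1·17.38 = 17.38 ≤ 30.88

Final: 2 servers


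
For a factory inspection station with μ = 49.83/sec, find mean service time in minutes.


Mean service time = 1/μ = 1/49.83 second = 0.02007 second
In minutes: 0.02007 × 0.0166667 = 0.0003345 min

Final: 0.0003345 min


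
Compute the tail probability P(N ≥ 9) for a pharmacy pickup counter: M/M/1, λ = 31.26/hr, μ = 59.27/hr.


ρ = 31.26/59.27 = 0.5274
P(N ≥ n) = ρ^n = 0.5274^9 = 0.003158

Final: 0.003158


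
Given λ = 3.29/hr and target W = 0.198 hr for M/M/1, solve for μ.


W = 1/(μ−λ) ⇒ μ − λ = 1/W = 1/0.198 = 5.0505
μ = λ + 1/W = 3.29 + 5.0505 = 8.3405 per hr

Final: 8.3405 /hr


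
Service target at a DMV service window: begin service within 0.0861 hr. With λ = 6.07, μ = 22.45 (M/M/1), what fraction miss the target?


ρ = 6.07/22.45 = 0.2704
P(Wq > t) = ρ·e^{−(μ−λ)t} = 0.2704·e^{−1.4103}
= 0.2704·0.244066 = 0.065990

Final: 0.065990


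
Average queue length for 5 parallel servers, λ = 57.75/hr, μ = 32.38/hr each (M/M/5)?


a = λ/μ = 1.7835; ρ = a/5 = 0.3567
P₀ = 0.167368
Lq = P₀·a^c·ρ / (c!·(1−ρ)²) = 0.167368·18.04578·0.3567/(120·0.41383)
= 0.02169

Final: 0.02169


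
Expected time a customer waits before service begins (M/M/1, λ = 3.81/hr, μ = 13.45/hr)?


ρ = 3.81/13.45 = 0.2833
Wq = ρ/(μ−λ) = 0.2833/(13.45 − 3.81) = 0.2833/9.64 = 0.02938 hr

Final: 0.02938 hr


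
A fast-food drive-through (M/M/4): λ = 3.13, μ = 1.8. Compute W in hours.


a = 1.7389; ρ = 0.4347; P₀ = 0.172384
Lq = P₀·a^c·ρ/(c!(1−ρ)²) = 0.08934
Wq = Lq/λ = 0.08934/3.13 = 0.02854 hr
W = Wq + 1/μ = 0.02854 + 0.55556 = 0.58410 hr

Final: 0.58410 hr


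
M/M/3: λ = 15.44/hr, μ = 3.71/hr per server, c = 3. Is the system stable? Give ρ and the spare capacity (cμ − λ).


Total capacity cμ = 3·3.71 = 11.13/hr
ρ = λ/(cμ) = 15.44/11.13 = 1.3872
Stable ⇔ ρ < 1: NO
Spare capacity = cμ − λ = 11.13 − 15.44 = -4.31/hr

Final: ρ = 1.3872; unstable; margin = -4.31/hr


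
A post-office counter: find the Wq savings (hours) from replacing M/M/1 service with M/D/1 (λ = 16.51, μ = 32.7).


ρ = 16.51/32.7 = 0.5049
Wq(M/M/1) = ρ/(μ−λ) = 0.5049/16.19 = 0.03119 hr
Wq(M/D/1) = ρ/(2(μ−λ)) = 0.01559 hr
Savings = 0.03119 − 0.01559 = 0.01559 hr

Final: 0.01559 hr


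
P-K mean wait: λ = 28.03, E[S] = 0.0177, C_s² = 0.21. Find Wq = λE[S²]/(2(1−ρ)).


ρ = λ·E[S] = 28.03·0.0177 = 0.4961
E[S²] = E[S]²(1+C_s²) = 0.0177²·(1+0.21) = 0.0003791
Wq = λ·E[S²]/(2(1−ρ)) = 28.03·0.0003791/(2·0.5039) = 0.01054 hr

Final: 0.01054 hr


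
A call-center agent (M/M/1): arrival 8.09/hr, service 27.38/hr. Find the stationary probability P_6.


ρ = 8.09/27.38 = 0.2955
P_n = (1−ρ)·ρ^n = (1 − 0.2955)·0.2955^6 = 0.7045·0.0006654 = 0.0004688

Final: 0.0004688


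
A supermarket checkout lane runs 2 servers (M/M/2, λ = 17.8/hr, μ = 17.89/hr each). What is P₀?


a = λ/μ = 17.8/17.89 = 0.9950; ρ = a/c = 0.4975
Σ_{k=0}^{1} a^k/k! (terms k=0..1) = 1.00000 + 0.99497 = 1.99497
Tail: a^2/(2!(1−ρ)) = 0.98996/(2·0.5025) = 0.98501
P₀ = 1/(1.99497 + 0.98501) = 1/2.97998 = 0.335573

Final: 0.335573


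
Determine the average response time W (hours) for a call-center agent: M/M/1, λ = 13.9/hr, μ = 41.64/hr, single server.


W = 1/(μ−λ) = 1/(41.64 − 13.9) = 1/27.74 = 0.03605 hr

Final: 0.03605 hr


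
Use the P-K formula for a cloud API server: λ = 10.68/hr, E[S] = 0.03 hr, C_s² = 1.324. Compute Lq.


ρ = λ·E[S] = 10.68·0.03 = 0.3204
Lq = ρ²(1+C_s²)/(2(1−ρ)) = 0.1027·(1+1.324)/(2·0.6796)
= 0.1027·2.3240/1.3592 = 0.17552

Final: 0.17552


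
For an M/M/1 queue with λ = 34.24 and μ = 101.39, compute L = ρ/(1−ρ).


ρ = λ/μ = 34.24/101.39 = 0.3377
L = ρ/(1−ρ) = 0.3377/(1 − 0.3377) = 0.3377/0.6623 = 0.5099

Final: 0.5099


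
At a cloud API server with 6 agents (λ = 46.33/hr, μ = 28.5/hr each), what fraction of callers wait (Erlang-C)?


a = λ/μ = 1.6256; ρ = a/6 = 0.2709
P₀ = 0.196709 (from M/M/c formula)
C(c,a) = [a^c/(c!(1−ρ))]·P₀ = [18.45460/(720·0.7291)]·0.196709
= 0.03516·0.196709 = 0.006916

Final: 0.006916


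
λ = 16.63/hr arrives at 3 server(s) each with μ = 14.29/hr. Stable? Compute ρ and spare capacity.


Total capacity cμ = 3·14.29 = 42.87/hr
ρ = λ/(cμ) = 16.63/42.87 = 0.3879
Stable ⇔ ρ < 1: YES
Spare capacity = cμ − λ = 42.87 − 16.63 = 26.24/hr

Final: ρ = 0.3879; stable; margin = 26.24/hr


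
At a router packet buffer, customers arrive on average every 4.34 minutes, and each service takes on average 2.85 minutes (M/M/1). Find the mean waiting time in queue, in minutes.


λ = 60/4.34 = 13.8249 /hr
μ = 60/2.85 = 21.0526 /hr
ρ = λ/μ = 13.8249/21.0526 = 0.6567
Wq = ρ/(μ−λ) = 0.6567/(21.0526−13.8249) = 0.09086 hr
In minutes: 0.09086·60 = 5.451 min

Final: 5.451 min


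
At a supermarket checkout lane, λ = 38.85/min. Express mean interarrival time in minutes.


Mean interarrival time = 1/λ = 1/38.85 minute = 0.02574 minute
In minutes: 0.02574 × 1 = 0.02574 min

Final: 0.02574 min


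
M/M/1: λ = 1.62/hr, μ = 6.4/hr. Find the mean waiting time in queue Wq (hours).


ρ = 1.62/6.4 = 0.2531
Wq = ρ/(μ−λ) = 0.2531/(6.4 − 1.62) = 0.2531/4.78 = 0.05296 hr

Final: 0.05296 hr


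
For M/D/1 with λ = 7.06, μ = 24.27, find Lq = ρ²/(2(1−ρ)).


ρ = 7.06/24.27 = 0.2909
M/D/1: Lq = ρ²/(2(1−ρ)) = 0.08462/(2·0.7091) = 0.05967

Final: 0.05967


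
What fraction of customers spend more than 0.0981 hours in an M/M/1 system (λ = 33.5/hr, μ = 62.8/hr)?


W ~ Exponential(μ−λ) for M/M/1.
μ − λ = 62.8 − 33.5 = 29.3000
P(W > t) = e^{−(μ−λ)t} = e^{−2.8743} = 0.056454

Final: 0.056454


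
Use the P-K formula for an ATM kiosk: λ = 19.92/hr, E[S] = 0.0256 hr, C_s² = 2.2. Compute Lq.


ρ = λ·E[S] = 19.92·0.0256 = 0.5100
Lq = ρ²(1+C_s²)/(2(1−ρ)) = 0.2601·(1+2.2)/(2·0.4900)
= 0.2601·3.2000/0.9801 = 0.84906

Final: 0.84906


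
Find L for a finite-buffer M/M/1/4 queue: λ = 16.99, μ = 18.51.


ρ = 16.99/18.51 = 0.9179
L = ρ[1 − (K+1)ρ^K + Kρ^(K+1)] / [(1−ρ)(1−ρ^(K+1))]
Numerator: 0.9179·(1 − 5·0.709819 + 4·0.651531) = 0.052343
Denominator: (0.08212)·(0.348469) = 0.028616
L = 0.052343/0.028616 = 1.8292

Final: 1.8292


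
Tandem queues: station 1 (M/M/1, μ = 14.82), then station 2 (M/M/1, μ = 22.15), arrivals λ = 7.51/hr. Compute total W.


Each node sees arrival rate λ = 7.51/hr (tandem ⇒ throughput preserved).
W₁ = 1/(μ₁−λ) = 1/(14.82−7.51) = 0.13680 hr
W₂ = 1/(μ₂−λ) = 1/(22.15−7.51) = 0.06831 hr
W_total = W₁ + W₂ = 0.13680 + 0.06831 = 0.20510 hr

Final: 0.20510 hr


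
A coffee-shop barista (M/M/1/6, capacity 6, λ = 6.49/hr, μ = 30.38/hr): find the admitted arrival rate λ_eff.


ρ = 0.2136; P_K = (1−ρ)ρ^6/(1−ρ^7) = 0.00007474
λ_eff = λ(1 − P_K) = 6.49·(1 − 0.00007474) = 6.49·0.999925 = 6.4895 /hr

Final: 6.4895 /hr


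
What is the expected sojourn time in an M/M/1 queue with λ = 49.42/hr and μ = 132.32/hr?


W = 1/(μ−λ) = 1/(132.32 − 49.42) = 1/82.90 = 0.01206 hr

Final: 0.01206 hr


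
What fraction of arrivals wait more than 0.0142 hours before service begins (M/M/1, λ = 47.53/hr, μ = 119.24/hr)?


ρ = 47.53/119.24 = 0.3986
P(Wq > t) = ρ·e^{−(μ−λ)t} = 0.3986·e^{−1.0183}
= 0.3986·0.361215 = 0.143983

Final: 0.143983


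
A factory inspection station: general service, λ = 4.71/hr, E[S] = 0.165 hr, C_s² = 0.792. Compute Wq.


ρ = λ·E[S] = 4.71·0.165 = 0.7772
E[S²] = E[S]²(1+C_s²) = 0.165²·(1+0.792) = 0.048787
Wq = λ·E[S²]/(2(1−ρ)) = 4.71·0.048787/(2·0.2228) = 0.51557 hr

Final: 0.51557 hr


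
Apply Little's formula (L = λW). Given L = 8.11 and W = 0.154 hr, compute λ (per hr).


λ = L/W = 8.11/0.154 = 52.6623 /hr

Final: 52.6623 /hr


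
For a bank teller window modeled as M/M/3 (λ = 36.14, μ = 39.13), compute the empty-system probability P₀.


a = λ/μ = 36.14/39.13 = 0.9236; ρ = a/c = 0.3079
Σ_{k=0}^{2} a^k/k! (terms k=0..2) = 1.00000 + 0.92359 + 0.42651 = 2.35010
Tail: a^3/(3!(1−ρ)) = 0.78783/(6·0.6921) = 0.18971
P₀ = 1/(2.35010 + 0.18971) = 1/2.53981 = 0.393731

Final: 0.393731


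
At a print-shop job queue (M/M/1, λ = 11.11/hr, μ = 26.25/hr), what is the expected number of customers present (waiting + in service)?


ρ = λ/μ = 11.11/26.25 = 0.4232
L = ρ/(1−ρ) = 0.4232/(1 − 0.4232) = 0.4232/0.5768 = 0.7338

Final: 0.7338


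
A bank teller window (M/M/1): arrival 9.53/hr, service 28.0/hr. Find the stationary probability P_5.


ρ = 9.53/28.0 = 0.3404
P_n = (1−ρ)·ρ^n = (1 − 0.3404)·0.3404^5 = 0.6596·0.004567 = 0.003013

Final: 0.003013


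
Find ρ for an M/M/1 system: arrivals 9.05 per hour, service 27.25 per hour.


ρ = λ/μ = 9.05/27.25 = 0.3321

Final: 0.3321


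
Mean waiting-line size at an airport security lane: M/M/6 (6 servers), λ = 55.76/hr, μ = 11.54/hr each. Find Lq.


a = λ/μ = 4.8319; ρ = a/6 = 0.8053
P₀ = 0.005822
Lq = P₀·a^c·ρ / (c!·(1−ρ)²) = 0.005822·12726.28772·0.8053/(720·0.03790)
= 2.18652

Final: 2.18652


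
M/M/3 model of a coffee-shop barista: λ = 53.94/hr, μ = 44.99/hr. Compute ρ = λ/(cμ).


ρ = λ/(cμ) = 53.94/(3·44.99) = 53.94/134.97 = 0.3996

Final: 0.3996


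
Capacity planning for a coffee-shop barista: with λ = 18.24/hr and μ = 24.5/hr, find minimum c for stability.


Stability requires cμ > λ ⇔ c > λ/μ.
λ/μ = 18.24/24.5 = 0.7445
Minimum integer c = ⌊0.7445⌋ + 1 = 1
Check: 1·24.5 = 24.50 > 18.24, while 0·24.5 = 0.00 ≤ 18.24

Final: 1 servers


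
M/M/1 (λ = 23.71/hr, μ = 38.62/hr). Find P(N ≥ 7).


ρ = 23.71/38.62 = 0.6139
P(N ≥ n) = ρ^n = 0.6139^7 = 0.032873

Final: 0.032873


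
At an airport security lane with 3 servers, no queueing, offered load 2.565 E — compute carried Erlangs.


B(3,2.565) = 0.290944 (Erlang-B)
Carried load = a(1 − B) = 2.565·(1 − 0.290944) = 2.565·0.709056 = 1.8187 E

Final: 1.8187 Erlangs


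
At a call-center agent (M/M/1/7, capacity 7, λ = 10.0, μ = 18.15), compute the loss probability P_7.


ρ = λ/μ = 10.0/18.15 = 0.5510
P_K = (1−ρ)ρ^K/(1−ρ^(K+1)) = (0.4490·0.015412)/(1 − 0.008492)
= 0.006921/0.991508 = 0.006980

Final: 0.006980


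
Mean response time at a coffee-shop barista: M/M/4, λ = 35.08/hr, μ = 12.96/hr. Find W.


a = 2.7068; ρ = 0.6767; P₀ = 0.056838
Lq = P₀·a^c·ρ/(c!(1−ρ)²) = 0.82305
Wq = Lq/λ = 0.82305/35.08 = 0.02346 hr
W = Wq + 1/μ = 0.02346 + 0.07716 = 0.10062 hr

Final: 0.10062 hr


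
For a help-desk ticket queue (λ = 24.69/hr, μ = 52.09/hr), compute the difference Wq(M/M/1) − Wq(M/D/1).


ρ = 24.69/52.09 = 0.4740
Wq(M/M/1) = ρ/(μ−λ) = 0.4740/27.40 = 0.01730 hr
Wq(M/D/1) = ρ/(2(μ−λ)) = 0.008649 hr
Savings = 0.01730 − 0.008649 = 0.008649 hr

Final: 0.008649 hr


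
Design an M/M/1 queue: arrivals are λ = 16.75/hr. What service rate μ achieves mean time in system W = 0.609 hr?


W = 1/(μ−λ) ⇒ μ − λ = 1/W = 1/0.609 = 1.6420
μ = λ + 1/W = 16.75 + 1.6420 = 18.3920 per hr

Final: 18.3920 /hr


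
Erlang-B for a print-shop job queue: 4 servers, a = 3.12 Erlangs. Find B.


B(c,a) = (a^c/c!) / Σ_{k=0}^{c} a^k/k!
a^4/4! = 3.948273
Σ terms (k=0..4): 1.00000 + 3.12000 + 4.86720 + 5.06189 + 3.94827 = 17.997361
B = 3.948273/17.997361 = 0.219381

Final: 0.219381


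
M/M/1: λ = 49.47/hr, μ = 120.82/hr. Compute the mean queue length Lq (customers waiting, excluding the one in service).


ρ = 49.47/120.82 = 0.4095
Lq = ρ²/(1−ρ) = 0.1677/0.5905 = 0.2839

Final: 0.2839


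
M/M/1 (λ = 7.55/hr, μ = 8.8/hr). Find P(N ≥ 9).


ρ = 7.55/8.8 = 0.8580
P(N ≥ n) = ρ^n = 0.8580^9 = 0.251871

Final: 0.251871


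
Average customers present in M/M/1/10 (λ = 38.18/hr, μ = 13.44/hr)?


ρ = 38.18/13.44 = 2.8408
L = ρ[1 − (K+1)ρ^K + Kρ^(K+1)] / [(1−ρ)(1−ρ^(K+1))]
Numerator: 2.8408·(1 − 11·34226.820198 + 10·97230.654401) = 1692568.607422
Denominator: (-1.8408)·(-97229.654401) = 178977.801331
L = 1692568.607422/178977.801331 = 9.4569

Final: 9.4569


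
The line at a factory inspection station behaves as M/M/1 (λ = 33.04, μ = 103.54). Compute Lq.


ρ = 33.04/103.54 = 0.3191
Lq = ρ²/(1−ρ) = 0.1018/0.6809 = 0.1495

Final: 0.1495


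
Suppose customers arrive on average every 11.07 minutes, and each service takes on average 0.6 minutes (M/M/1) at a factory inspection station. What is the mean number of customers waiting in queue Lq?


λ = 60/11.07 = 5.4201 /hr
μ = 60/0.6 = 100.0000 /hr
ρ = λ/μ = 5.4201/100.0000 = 0.05420
Lq = ρ²/(1−ρ) = 0.002938/0.9458 = 0.003106

Final: 0.003106


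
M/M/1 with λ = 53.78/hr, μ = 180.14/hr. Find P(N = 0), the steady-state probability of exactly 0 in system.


ρ = 53.78/180.14 = 0.2985
P_n = (1−ρ)·ρ^n = (1 − 0.2985)·0.2985^0 = 0.7015·1.000000 = 0.701454

Final: 0.701454


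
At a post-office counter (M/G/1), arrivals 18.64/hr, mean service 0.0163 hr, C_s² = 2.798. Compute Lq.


ρ = λ·E[S] = 18.64·0.0163 = 0.3038
Lq = ρ²(1+C_s²)/(2(1−ρ)) = 0.09231·(1+2.798)/(2·0.6962)
= 0.09231·3.7980/1.3923 = 0.25181

Final: 0.25181


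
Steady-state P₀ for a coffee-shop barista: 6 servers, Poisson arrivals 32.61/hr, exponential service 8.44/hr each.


a = λ/μ = 32.61/8.44 = 3.8637; ρ = a/c = 0.6440
Σ_{k=0}^{5} a^k/k! (terms k=0..5) = 1.00000 + 3.86374 + 7.46426 + 9.61333 + 9.28586 + 7.17564 = 38.40283
Tail: a^6/(6!(1−ρ)) = 3326.97941/(720·0.3560) = 12.97823
P₀ = 1/(38.40283 + 12.97823) = 1/51.38106 = 0.019462

Final: 0.019462


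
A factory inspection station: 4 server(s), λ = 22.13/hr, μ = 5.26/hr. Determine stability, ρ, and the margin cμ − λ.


Total capacity cμ = 4·5.26 = 21.04/hr
ρ = λ/(cμ) = 22.13/21.04 = 1.0518
Stable ⇔ ρ < 1: NO
Spare capacity = cμ − λ = 21.04 − 22.13 = -1.09/hr

Final: ρ = 1.0518; unstable; margin = -1.09/hr


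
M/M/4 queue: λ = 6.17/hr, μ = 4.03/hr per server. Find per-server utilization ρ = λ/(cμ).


ρ = λ/(cμ) = 6.17/(4·4.03) = 6.17/16.12 = 0.3828

Final: 0.3828


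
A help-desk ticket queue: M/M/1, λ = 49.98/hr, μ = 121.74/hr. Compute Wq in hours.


ρ = 49.98/121.74 = 0.4105
Wq = ρ/(μ−λ) = 0.4105/(121.74 − 49.98) = 0.4105/71.76 = 0.005721 hr

Final: 0.005721 hr


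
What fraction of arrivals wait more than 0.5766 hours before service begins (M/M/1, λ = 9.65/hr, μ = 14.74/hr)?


ρ = 9.65/14.74 = 0.6547
P(Wq > t) = ρ·e^{−(μ−λ)t} = 0.6547·e^{−2.9349}
= 0.6547·0.053136 = 0.034787

Final: 0.034787


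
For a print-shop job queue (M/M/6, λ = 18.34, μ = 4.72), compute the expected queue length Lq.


a = λ/μ = 3.8856; ρ = a/6 = 0.6476
P₀ = 0.018992
Lq = P₀·a^c·ρ / (c!·(1−ρ)²) = 0.018992·3441.47006·0.6476/(720·0.12419)
= 0.47338

Final: 0.47338


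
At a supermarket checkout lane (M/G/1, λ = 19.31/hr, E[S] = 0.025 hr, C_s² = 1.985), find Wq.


ρ = λ·E[S] = 19.31·0.025 = 0.4828
E[S²] = E[S]²(1+C_s²) = 0.025²·(1+1.985) = 0.001866
Wq = λ·E[S²]/(2(1−ρ)) = 19.31·0.001866/(2·0.5172) = 0.03482 hr

Final: 0.03482 hr


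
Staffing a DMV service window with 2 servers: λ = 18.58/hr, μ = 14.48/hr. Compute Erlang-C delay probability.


a = λ/μ = 1.2831; ρ = a/2 = 0.6416
P₀ = 0.218342 (from M/M/c formula)
C(c,a) = [a^c/(c!(1−ρ))]·P₀ = [1.64647/(2·0.3584)]·0.218342
= 2.29681·0.218342 = 0.501492

Final: 0.501492


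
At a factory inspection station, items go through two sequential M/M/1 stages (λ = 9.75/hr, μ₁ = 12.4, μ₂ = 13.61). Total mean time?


Each node sees arrival rate λ = 9.75/hr (tandem ⇒ throughput preserved).
W₁ = 1/(μ₁−λ) = 1/(12.4−9.75) = 0.37736 hr
W₂ = 1/(μ₂−λ) = 1/(13.61−9.75) = 0.25907 hr
W_total = W₁ + W₂ = 0.37736 + 0.25907 = 0.63643 hr

Final: 0.63643 hr


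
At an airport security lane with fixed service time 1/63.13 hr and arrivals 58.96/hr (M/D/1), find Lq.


ρ = 58.96/63.13 = 0.9339
M/D/1: Lq = ρ²/(2(1−ρ)) = 0.8723/(2·0.06605) = 6.60257

Final: 6.60257


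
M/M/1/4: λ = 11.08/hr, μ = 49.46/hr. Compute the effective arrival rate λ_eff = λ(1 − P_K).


ρ = 0.2240; P_K = (1−ρ)ρ^4/(1−ρ^5) = 0.001955
λ_eff = λ(1 − P_K) = 11.08·(1 − 0.001955) = 11.08·0.998045 = 11.0583 /hr

Final: 11.0583 /hr


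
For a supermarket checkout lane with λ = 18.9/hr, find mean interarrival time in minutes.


Mean interarrival time = 1/λ = 1/18.9 hour = 0.05291 hour
In minutes: 0.05291 × 60 = 3.1746 min

Final: 3.1746 min


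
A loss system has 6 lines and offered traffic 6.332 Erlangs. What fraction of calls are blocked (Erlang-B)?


B(c,a) = (a^c/c!) / Σ_{k=0}^{c} a^k/k!
a^6/6! = 89.518530
Σ terms (k=0..6): 1.00000 + 6.33200 + 20.04711 + 42.31277 + 66.98112 + 84.82489 + 89.51853 = 311.016415
B = 89.518530/311.016415 = 0.287826

Final: 0.287826


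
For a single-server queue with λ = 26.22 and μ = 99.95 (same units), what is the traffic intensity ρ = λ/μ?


ρ = λ/μ = 26.22/99.95 = 0.2623

Final: 0.2623


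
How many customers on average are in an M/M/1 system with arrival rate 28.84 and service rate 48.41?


ρ = λ/μ = 28.84/48.41 = 0.5957
L = ρ/(1−ρ) = 0.5957/(1 − 0.5957) = 0.5957/0.4043 = 1.4737

Final: 1.4737


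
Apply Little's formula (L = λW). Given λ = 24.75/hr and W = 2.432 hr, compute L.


L = λW = 24.75·2.432 = 60.1920

Final: 60.1920


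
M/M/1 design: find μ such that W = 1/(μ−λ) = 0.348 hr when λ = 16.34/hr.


W = 1/(μ−λ) ⇒ μ − λ = 1/W = 1/0.348 = 2.8736
μ = λ + 1/W = 16.34 + 2.8736 = 19.2136 per hr

Final: 19.2136 /hr


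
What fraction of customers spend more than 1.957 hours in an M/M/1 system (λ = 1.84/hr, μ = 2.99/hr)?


W ~ Exponential(μ−λ) for M/M/1.
μ − λ = 2.99 − 1.84 = 1.1500
P(W > t) = e^{−(μ−λ)t} = e^{−2.2506} = 0.105341

Final: 0.105341


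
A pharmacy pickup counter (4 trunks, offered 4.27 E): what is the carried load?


B(4,4.27) = 0.336091 (Erlang-B)
Carried load = a(1 − B) = 4.27·(1 − 0.336091) = 4.27·0.663909 = 2.8349 E

Final: 2.8349 Erlangs


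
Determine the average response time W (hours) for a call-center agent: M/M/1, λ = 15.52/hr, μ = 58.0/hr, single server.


W = 1/(μ−λ) = 1/(58.0 − 15.52) = 1/42.48 = 0.02354 hr

Final: 0.02354 hr


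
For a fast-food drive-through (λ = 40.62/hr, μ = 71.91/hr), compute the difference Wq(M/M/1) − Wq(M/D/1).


ρ = 40.62/71.91 = 0.5649
Wq(M/M/1) = ρ/(μ−λ) = 0.5649/31.29 = 0.01805 hr
Wq(M/D/1) = ρ/(2(μ−λ)) = 0.009026 hr
Savings = 0.01805 − 0.009026 = 0.009026 hr

Final: 0.009026 hr


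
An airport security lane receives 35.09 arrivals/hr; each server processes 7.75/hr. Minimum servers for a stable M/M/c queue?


Stability requires cμ > λ ⇔ c > λ/μ.
λ/μ = 35.09/7.75 = 4.5277
Minimum integer c = ⌊4.5277⌋ + 1 = 5
Check: 5·7.75 = 38.75 > 35.09, while 4·7.75 = 31.00 ≤ 35.09

Final: 5 servers


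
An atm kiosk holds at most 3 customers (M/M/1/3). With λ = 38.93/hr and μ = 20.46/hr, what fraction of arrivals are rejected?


ρ = λ/μ = 38.93/20.46 = 1.9027
P_K = (1−ρ)ρ^K/(1−ρ^(K+1)) = (-0.9027·6.888685)/(1 − 13.107356)
= -6.218671/-12.107356 = 0.513628

Final: 0.513628


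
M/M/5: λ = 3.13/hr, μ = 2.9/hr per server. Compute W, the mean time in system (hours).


a = 1.0793; ρ = 0.2159; P₀ = 0.339740
Lq = P₀·a^c·ρ/(c!(1−ρ)²) = 0.001456
Wq = Lq/λ = 0.001456/3.13 = 0.0004651 hr
W = Wq + 1/μ = 0.0004651 + 0.34483 = 0.34529 hr

Final: 0.34529 hr


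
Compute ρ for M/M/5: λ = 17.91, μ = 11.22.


ρ = λ/(cμ) = 17.91/(5·11.22) = 17.91/56.10 = 0.3193

Final: 0.3193


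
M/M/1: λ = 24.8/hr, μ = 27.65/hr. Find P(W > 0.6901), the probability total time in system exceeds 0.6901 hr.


W ~ Exponential(μ−λ) for M/M/1.
μ − λ = 27.65 − 24.8 = 2.8500
P(W > t) = e^{−(μ−λ)t} = e^{−1.9668} = 0.139906

Final: 0.139906


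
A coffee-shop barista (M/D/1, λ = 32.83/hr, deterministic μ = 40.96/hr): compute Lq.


ρ = 32.83/40.96 = 0.8015
M/D/1: Lq = ρ²/(2(1−ρ)) = 0.6424/(2·0.1985) = 1.61831

Final: 1.61831


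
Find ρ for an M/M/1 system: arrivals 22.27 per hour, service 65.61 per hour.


ρ = λ/μ = 22.27/65.61 = 0.3394

Final: 0.3394


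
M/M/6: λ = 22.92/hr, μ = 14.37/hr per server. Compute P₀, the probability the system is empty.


a = λ/μ = 22.92/14.37 = 1.5950; ρ = a/c = 0.2658
Σ_{k=0}^{5} a^k/k! (terms k=0..5) = 1.00000 + 1.59499 + 1.27200 + 0.67627 + 0.26966 + 0.08602 = 4.89894
Tail: a^6/(6!(1−ρ)) = 16.46444/(720·0.7342) = 0.03115
P₀ = 1/(4.89894 + 0.03115) = 1/4.93009 = 0.202836

Final: 0.202836


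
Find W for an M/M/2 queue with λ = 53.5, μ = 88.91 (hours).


a = 0.6017; ρ = 0.3009; P₀ = 0.537437
Lq = P₀·a^c·ρ/(c!(1−ρ)²) = 0.05989
Wq = Lq/λ = 0.05989/53.5 = 0.001119 hr
W = Wq + 1/μ = 0.001119 + 0.01125 = 0.01237 hr

Final: 0.01237 hr


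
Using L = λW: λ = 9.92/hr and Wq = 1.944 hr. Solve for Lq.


Lq = λWq = 9.92·1.944 = 19.2845

Final: 19.2845


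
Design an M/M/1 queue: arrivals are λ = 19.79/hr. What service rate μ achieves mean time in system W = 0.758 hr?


W = 1/(μ−λ) ⇒ μ − λ = 1/W = 1/0.758 = 1.3193
μ = λ + 1/W = 19.79 + 1.3193 = 21.1093 per hr

Final: 21.1093 /hr


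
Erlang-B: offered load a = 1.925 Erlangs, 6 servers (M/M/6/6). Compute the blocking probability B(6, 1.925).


B(c,a) = (a^c/c!) / Σ_{k=0}^{c} a^k/k!
a^6/6! = 0.070673
Σ terms (k=0..6): 1.00000 + 1.92500 + 1.85281 + 1.18889 + 0.57215 + 0.22028 + 0.07067 = 6.829804
B = 0.070673/6.829804 = 0.010348

Final: 0.010348


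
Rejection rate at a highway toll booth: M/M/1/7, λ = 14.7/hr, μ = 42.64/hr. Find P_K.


ρ = λ/μ = 14.7/42.64 = 0.3447
P_K = (1−ρ)ρ^K/(1−ρ^(K+1)) = (0.6553·0.0005788)/(1 − 0.0001995)
= 0.0003792/0.999800 = 0.0003793

Final: 0.0003793


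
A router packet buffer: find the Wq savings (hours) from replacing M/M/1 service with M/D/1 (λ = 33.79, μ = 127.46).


ρ = 33.79/127.46 = 0.2651
Wq(M/M/1) = ρ/(μ−λ) = 0.2651/93.67 = 0.002830 hr
Wq(M/D/1) = ρ/(2(μ−λ)) = 0.001415 hr
Savings = 0.002830 − 0.001415 = 0.001415 hr

Final: 0.001415 hr


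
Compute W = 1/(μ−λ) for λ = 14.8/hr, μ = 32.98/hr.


W = 1/(μ−λ) = 1/(32.98 − 14.8) = 1/18.18 = 0.05501 hr

Final: 0.05501 hr


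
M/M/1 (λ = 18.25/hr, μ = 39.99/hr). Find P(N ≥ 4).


ρ = 18.25/39.99 = 0.4564
P(N ≥ n) = ρ^n = 0.4564^4 = 0.043376

Final: 0.043376


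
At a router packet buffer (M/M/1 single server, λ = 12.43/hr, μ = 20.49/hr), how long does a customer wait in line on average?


ρ = 12.43/20.49 = 0.6066
Wq = ρ/(μ−λ) = 0.6066/(20.49 − 12.43) = 0.6066/8.06 = 0.07527 hr

Final: 0.07527 hr


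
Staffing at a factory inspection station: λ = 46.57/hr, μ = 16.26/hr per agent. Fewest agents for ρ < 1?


Stability requires cμ > λ ⇔ c > λ/μ.
λ/μ = 46.57/16.26 = 2.8641
Minimum integer c = ⌊2.8641⌋ + 1 = 3
Check: 3·16.26 = 48.78 > 46.57, while 2·16.26 = 32.52 ≤ 46.57

Final: 3 servers


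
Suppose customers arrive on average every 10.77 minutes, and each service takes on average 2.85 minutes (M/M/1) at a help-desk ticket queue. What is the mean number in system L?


λ = 60/10.77 = 5.5710 /hr
μ = 60/2.85 = 21.0526 /hr
ρ = λ/μ = 5.5710/21.0526 = 0.2646
L = ρ/(1−ρ) = 0.2646/0.7354 = 0.3598

Final: 0.3598


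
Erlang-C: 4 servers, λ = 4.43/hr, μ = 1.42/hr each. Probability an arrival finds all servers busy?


a = λ/μ = 3.1197; ρ = a/4 = 0.7799
P₀ = 0.031269 (from M/M/c formula)
C(c,a) = [a^c/(c!(1−ρ))]·P₀ = [94.72433/(24·0.2201)]·0.031269
= 17.93447·0.031269 = 0.560785

Final: 0.560785


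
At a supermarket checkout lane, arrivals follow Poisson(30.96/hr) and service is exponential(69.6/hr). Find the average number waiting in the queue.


ρ = 30.96/69.6 = 0.4448
Lq = ρ²/(1−ρ) = 0.1979/0.5552 = 0.3564

Final: 0.3564


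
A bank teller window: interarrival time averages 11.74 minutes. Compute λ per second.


λ = 1/(interarrival time) in consistent units.
1 second = 0.0166667 min, so λ = 0.0166667/11.74 = 0.001420 per second

Final: 0.001420 /sec


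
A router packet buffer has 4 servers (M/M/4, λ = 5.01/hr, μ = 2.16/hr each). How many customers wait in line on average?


a = λ/μ = 2.3194; ρ = a/4 = 0.5799
P₀ = 0.091246
Lq = P₀·a^c·ρ / (c!·(1−ρ)²) = 0.091246·28.94249·0.5799/(24·0.17652)
= 0.36147

Final: 0.36147


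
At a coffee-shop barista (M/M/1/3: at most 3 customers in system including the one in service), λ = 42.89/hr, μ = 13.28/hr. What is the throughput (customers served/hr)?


ρ = 3.2297; P_K = (1−ρ)ρ^3/(1−ρ^4) = 0.696775
λ_eff = λ(1 − P_K) = 42.89·(1 − 0.696775) = 42.89·0.303225 = 13.0053 /hr

Final: 13.0053 /hr


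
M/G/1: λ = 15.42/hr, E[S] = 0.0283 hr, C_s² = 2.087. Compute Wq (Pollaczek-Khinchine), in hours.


ρ = λ·E[S] = 15.42·0.0283 = 0.4364
E[S²] = E[S]²(1+C_s²) = 0.0283²·(1+2.087) = 0.002472
Wq = λ·E[S²]/(2(1−ρ)) = 15.42·0.002472/(2·0.5636) = 0.03382 hr

Final: 0.03382 hr


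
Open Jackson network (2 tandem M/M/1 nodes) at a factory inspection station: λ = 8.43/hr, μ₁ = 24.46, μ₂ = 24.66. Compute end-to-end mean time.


Each node sees arrival rate λ = 8.43/hr (tandem ⇒ throughput preserved).
W₁ = 1/(μ₁−λ) = 1/(24.46−8.43) = 0.06238 hr
W₂ = 1/(μ₂−λ) = 1/(24.66−8.43) = 0.06161 hr
W_total = W₁ + W₂ = 0.06238 + 0.06161 = 0.12400 hr

Final: 0.12400 hr


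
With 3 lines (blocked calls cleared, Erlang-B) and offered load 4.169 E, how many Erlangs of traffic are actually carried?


B(3,4.169) = 0.465633 (Erlang-B)
Carried load = a(1 − B) = 4.169·(1 − 0.465633) = 4.169·0.534367 = 2.2278 E

Final: 2.2278 Erlangs


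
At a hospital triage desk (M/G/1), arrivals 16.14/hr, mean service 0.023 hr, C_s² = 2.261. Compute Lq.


ρ = λ·E[S] = 16.14·0.023 = 0.3712
Lq = ρ²(1+C_s²)/(2(1−ρ)) = 0.1378·(1+2.261)/(2·0.6288)
= 0.1378·3.2610/1.2576 = 0.35734

Final: 0.35734


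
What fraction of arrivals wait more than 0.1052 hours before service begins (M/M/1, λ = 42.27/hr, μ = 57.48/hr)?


ρ = 42.27/57.48 = 0.7354
P(Wq > t) = ρ·e^{−(μ−λ)t} = 0.7354·e^{−1.6001}
= 0.7354·0.201878 = 0.148458

Final: 0.148458


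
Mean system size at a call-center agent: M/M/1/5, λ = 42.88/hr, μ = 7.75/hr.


ρ = 42.88/7.75 = 5.5329
L = ρ[1 − (K+1)ρ^K + Kρ^(K+1)] / [(1−ρ)(1−ρ^(K+1))]
Numerator: 5.5329·(1 − 6·5185.198311 + 5·28689.200461) = 621543.179025
Denominator: (-4.5329)·(-28688.200461) = 130040.836413
L = 621543.179025/130040.836413 = 4.7796

Final: 4.7796


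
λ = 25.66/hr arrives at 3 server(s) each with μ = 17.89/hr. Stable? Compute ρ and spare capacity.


Total capacity cμ = 3·17.89 = 53.67/hr
ρ = λ/(cμ) = 25.66/53.67 = 0.4781
Stable ⇔ ρ < 1: YES
Spare capacity = cμ − λ = 53.67 − 25.66 = 28.01/hr

Final: ρ = 0.4781; stable; margin = 28.01/hr


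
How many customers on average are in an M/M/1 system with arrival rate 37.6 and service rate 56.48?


ρ = λ/μ = 37.6/56.48 = 0.6657
L = ρ/(1−ρ) = 0.6657/(1 − 0.6657) = 0.6657/0.3343 = 1.9915

Final: 1.9915


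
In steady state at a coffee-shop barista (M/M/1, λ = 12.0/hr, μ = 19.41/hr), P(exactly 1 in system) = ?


ρ = 12.0/19.41 = 0.6182
P_n = (1−ρ)·ρ^n = (1 − 0.6182)·0.6182^1 = 0.3818·0.618238 = 0.236020

Final: 0.236020


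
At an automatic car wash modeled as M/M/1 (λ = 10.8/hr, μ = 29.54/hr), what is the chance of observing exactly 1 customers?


ρ = 10.8/29.54 = 0.3656
P_n = (1−ρ)·ρ^n = (1 − 0.3656)·0.3656^1 = 0.6344·0.365606 = 0.231938

Final: 0.231938


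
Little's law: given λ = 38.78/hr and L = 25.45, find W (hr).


W = L/λ = 25.45/38.78 = 0.6563 hr

Final: 0.6563 hr


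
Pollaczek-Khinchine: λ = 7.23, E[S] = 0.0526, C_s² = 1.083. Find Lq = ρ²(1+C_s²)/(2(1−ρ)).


ρ = λ·E[S] = 7.23·0.0526 = 0.3803
Lq = ρ²(1+C_s²)/(2(1−ρ)) = 0.1446·(1+1.083)/(2·0.6197)
= 0.1446·2.0830/1.2394 = 0.24307

Final: 0.24307
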